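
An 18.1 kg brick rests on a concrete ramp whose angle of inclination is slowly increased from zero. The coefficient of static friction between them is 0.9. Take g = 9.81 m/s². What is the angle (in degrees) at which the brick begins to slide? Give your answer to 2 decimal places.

At the threshold of sliding, static friction is at its maximum μ_s N and exactly balances the weight component along the incline: mg sin θ = μ_s mg cos θ.
Hence tan θ = μ_s = 0.9, so θ = arctan(0.9) = 41.9872°.

41.99°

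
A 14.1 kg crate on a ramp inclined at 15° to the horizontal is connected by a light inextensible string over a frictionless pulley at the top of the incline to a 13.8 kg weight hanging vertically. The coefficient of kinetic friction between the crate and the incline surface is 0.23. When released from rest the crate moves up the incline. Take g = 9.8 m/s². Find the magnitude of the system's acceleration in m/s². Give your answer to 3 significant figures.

2.47 m/s²

For the crate on the incline: the weight component along the slope is m₁g sin 15° = 14.1 × 9.8 × 0.2588 = 35.761 N and the normal force is N = m₁g cos 15° = 133.472 N.
Kinetic friction opposes the crate's motion up the incline: f = μN = 0.23 × 133.472 = 30.699 N acting down the slope.
Newton's second law for the crate (up-slope positive): T − 35.761 − 30.699 = 14.1 a. For the hanging weight (downward positive): 13.8 × 9.8 − T = 13.8 a.
Adding the two equations eliminates T: 68.780 = 27.9 a, so a = 2.4652 m/s².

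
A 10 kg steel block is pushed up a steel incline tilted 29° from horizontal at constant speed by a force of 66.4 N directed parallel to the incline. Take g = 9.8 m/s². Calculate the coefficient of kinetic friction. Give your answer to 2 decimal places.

At constant speed ΣF = 0 along the incline. The applied 66.4 N acts up the slope; the weight component mg sin 29° = 47.511 N and kinetic friction μN both act down the slope.
So 66.4 = 47.511 + μ × 85.713, giving μ = (66.4 − 47.511) / 85.713 = 0.2204.

0.22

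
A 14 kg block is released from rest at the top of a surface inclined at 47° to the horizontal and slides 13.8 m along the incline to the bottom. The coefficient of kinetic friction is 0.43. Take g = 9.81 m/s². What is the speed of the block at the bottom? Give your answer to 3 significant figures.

10.9 m/s

The weight component along the incline is mg sin 47° = 100.444 N and the normal force is N = mg cos 47° = 93.666 N.
Friction up the slope is f = μN = 0.43 × 93.666 = 40.276 N, so the net downslope force is 100.444 − 40.276 = 60.168 N and a = 60.168 / 14 = 4.2977 m/s².
Starting from rest over a distance of 13.8 m, v² = 2aL = 2 × 4.2977 × 13.8 = 118.6165, so v = 10.8911 m/s.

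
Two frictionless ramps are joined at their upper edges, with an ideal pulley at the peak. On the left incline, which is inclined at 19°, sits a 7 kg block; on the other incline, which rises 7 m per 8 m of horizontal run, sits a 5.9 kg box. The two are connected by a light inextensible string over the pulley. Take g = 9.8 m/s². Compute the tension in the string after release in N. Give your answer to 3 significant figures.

30.9 N

Resolve each weight along its own incline: the 7 kg mass has component 7 × 9.8 × sin 19° = 22.334 N down its slope, and the 5.9 kg mass has 5.9 × 9.8 × sin 41.19° = 38.075 N down its slope.
The 5.9 kg side's 38.075 N exceeds the other side's 22.334 N, so that mass slides down and the 7 kg mass slides up. Taking that direction as positive, Newton's second law for the whole system gives 38.075 − 22.334 = (7 + 5.9) a, so a = 15.741 / 12.9 = 1.2202 m/s².
For the 7 kg mass (up-slope positive): T − 22.334 = 7 × 1.2202, so T = 30.875 N.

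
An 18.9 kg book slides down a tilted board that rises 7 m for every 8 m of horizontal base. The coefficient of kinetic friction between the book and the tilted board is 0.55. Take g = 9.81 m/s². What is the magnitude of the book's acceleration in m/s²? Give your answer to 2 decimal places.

Resolving the weight along the incline: the component pulling the book down the slope is mg sin 41.19° = 18.9 × 9.81 × 0.6585 = 122.092 N, and the normal force is N = mg cos 41.19° = 18.9 × 9.81 × 0.7526 = 139.539 N.
Kinetic friction acts up the slope with magnitude f = μN = 0.55 × 139.539 = 76.746 N.
Net force along the incline is 122.092 − 76.746 = 45.346 N, so a = 45.346 / 18.9 = 2.3993 m/s².

2.40 m/s²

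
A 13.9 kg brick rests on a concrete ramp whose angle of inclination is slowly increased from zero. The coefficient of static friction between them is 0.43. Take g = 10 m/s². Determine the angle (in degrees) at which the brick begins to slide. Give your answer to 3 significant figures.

23.3°

At the threshold of sliding, static friction is at its maximum μ_s N and exactly balances the weight component along the incline: mg sin θ = μ_s mg cos θ.
Hence tan θ = μ_s = 0.43, so θ = arctan(0.43) = 23.2677°.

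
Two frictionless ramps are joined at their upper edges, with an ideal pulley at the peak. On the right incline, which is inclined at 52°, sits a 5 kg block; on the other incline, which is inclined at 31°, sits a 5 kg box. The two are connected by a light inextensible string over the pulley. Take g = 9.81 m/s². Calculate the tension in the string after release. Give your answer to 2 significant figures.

32 N

Resolve each weight along its own incline: the 5 kg mass has component 5 × 9.81 × sin 52° = 38.652 N down its slope, and the 5 kg mass has 5 × 9.81 × sin 31° = 25.263 N down its slope.
The 5 kg side's 38.652 N exceeds the other side's 25.263 N, so that mass slides down and the 5 kg mass slides up. Taking that direction as positive, Newton's second law for the whole system gives 38.652 − 25.263 = (5 + 5) a, so a = 13.389 / 10 = 1.3389 m/s².
For the 5 kg mass (up-slope positive): T − 25.263 = 5 × 1.3389, so T = 31.958 N.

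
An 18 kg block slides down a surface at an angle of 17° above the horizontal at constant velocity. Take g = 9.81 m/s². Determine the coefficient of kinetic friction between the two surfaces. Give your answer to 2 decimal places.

0.31

At constant velocity the net force along the incline is zero: mg sin 17° = μ mg cos 17°.
So μ = tan 17° = 0.2924 / 0.9563 = 0.3058.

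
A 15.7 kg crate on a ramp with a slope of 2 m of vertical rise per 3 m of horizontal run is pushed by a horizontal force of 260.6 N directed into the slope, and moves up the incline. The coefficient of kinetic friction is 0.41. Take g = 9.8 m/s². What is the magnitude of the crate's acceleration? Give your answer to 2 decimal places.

1.26 m/s²

The horizontal push has components F cos 33.69° = 260.6 × 0.8321 = 216.845 N up the incline and F sin 33.69° = 260.6 × 0.5547 = 144.555 N pressing into the surface.
The normal force is therefore N = mg cos 33.69° + F sin 33.69° = 128.027 + 144.555 = 272.582 N, and kinetic friction down the slope is μN = 0.41 × 272.582 = 111.759 N.
Along the incline: F cos 33.69° − mg sin 33.69° − μN = ma, so 216.845 − 85.346 − 111.759 = 15.7 a, giving a = 1.2573 m/s².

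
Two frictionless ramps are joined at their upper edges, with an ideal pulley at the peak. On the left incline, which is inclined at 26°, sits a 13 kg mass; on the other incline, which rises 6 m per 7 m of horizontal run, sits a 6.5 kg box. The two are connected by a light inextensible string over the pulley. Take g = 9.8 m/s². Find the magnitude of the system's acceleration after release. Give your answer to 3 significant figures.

Resolve each weight along its own incline: the 13 kg mass has component 13 × 9.8 × sin 26° = 55.848 N down its slope, and the 6.5 kg mass has 6.5 × 9.8 × sin 40.60° = 41.455 N down its slope.
The 13 kg side's 55.848 N exceeds the other side's 41.455 N, so that mass slides down and the 6.5 kg mass slides up. Taking that direction as positive, Newton's second law for the whole system gives 55.848 − 41.455 = (13 + 6.5) a, so a = 14.393 / 19.5 = 0.7381 m/s².

0.738 m/s²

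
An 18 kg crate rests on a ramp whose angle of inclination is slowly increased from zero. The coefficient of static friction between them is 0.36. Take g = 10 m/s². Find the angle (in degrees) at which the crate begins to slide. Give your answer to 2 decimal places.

19.80°

At the threshold of sliding, static friction is at its maximum μ_s N and exactly balances the weight component along the incline: mg sin θ = μ_s mg cos θ.
Hence tan θ = μ_s = 0.36, so θ = arctan(0.36) = 19.7989°.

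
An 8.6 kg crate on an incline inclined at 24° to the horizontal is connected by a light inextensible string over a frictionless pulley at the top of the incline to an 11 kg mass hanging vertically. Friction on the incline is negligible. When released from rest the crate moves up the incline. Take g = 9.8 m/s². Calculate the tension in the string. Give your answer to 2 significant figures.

67 N

For the crate on the incline: the weight component along the slope is m₁g sin 24° = 8.6 × 9.8 × 0.4067 = 34.277 N and the normal force is N = m₁g cos 24° = 76.994 N.
Newton's second law for the crate (up-slope positive): T − 34.277 = 8.6 a. For the hanging mass (downward positive): 11 × 9.8 − T = 11 a.
Adding the two equations eliminates T: 73.523 = 19.6 a, so a = 3.7512 m/s².
Then from the hanging mass's equation, T = 11 × (9.8 − 3.7512) = 66.537 N.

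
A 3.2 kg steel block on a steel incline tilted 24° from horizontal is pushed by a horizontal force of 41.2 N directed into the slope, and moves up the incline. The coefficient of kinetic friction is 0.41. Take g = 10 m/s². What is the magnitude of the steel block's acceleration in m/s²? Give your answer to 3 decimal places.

The horizontal push has components F cos 24° = 41.2 × 0.9135 = 37.636 N up the incline and F sin 24° = 41.2 × 0.4067 = 16.756 N pressing into the surface.
The normal force is therefore N = mg cos 24° + F sin 24° = 29.232 + 16.756 = 45.988 N, and kinetic friction down the slope is μN = 0.41 × 45.988 = 18.855 N.
Along the incline: F cos 24° − mg sin 24° − μN = ma, so 37.636 − 13.014 − 18.855 = 3.2 a, giving a = 1.8022 m/s².

1.802 m/s²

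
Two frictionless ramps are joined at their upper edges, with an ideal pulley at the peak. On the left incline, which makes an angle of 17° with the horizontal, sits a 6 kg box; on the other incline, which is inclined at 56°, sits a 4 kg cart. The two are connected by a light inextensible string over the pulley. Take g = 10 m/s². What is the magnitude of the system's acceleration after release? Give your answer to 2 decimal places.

Resolve each weight along its own incline: the 6 kg mass has component 6 × 10 × sin 17° = 17.542 N down its slope, and the 4 kg mass has 4 × 10 × sin 56° = 33.162 N down its slope.
The 4 kg side's 33.162 N exceeds the other side's 17.542 N, so that mass slides down and the 6 kg mass slides up. Taking that direction as positive, Newton's second law for the whole system gives 33.162 − 17.542 = (6 + 4) a, so a = 15.620 / 10 = 1.5620 m/s².

1.56 m/s²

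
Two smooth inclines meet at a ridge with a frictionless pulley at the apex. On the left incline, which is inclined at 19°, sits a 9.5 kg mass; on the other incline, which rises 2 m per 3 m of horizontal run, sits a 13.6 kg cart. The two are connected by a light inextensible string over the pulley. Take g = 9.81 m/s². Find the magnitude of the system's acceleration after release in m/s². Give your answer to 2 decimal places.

1.89 m/s²

Resolve each weight along its own incline: the 9.5 kg mass has component 9.5 × 9.81 × sin 19° = 30.341 N down its slope, and the 13.6 kg mass has 13.6 × 9.81 × sin 33.69° = 74.006 N down its slope.
The 13.6 kg side's 74.006 N exceeds the other side's 30.341 N, so that mass slides down and the 9.5 kg mass slides up. Taking that direction as positive, Newton's second law for the whole system gives 74.006 − 30.341 = (9.5 + 13.6) a, so a = 43.665 / 23.1 = 1.8903 m/s².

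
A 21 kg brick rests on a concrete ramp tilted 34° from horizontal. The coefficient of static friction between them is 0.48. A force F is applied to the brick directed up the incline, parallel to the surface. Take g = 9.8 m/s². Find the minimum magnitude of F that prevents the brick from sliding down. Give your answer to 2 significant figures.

33 N

The normal force is N = mg cos 34° = 170.616 N. With F at its minimum the brick is on the verge of sliding down, so static friction is at its maximum μ_s N = 0.48 × 170.616 = 81.896 N and acts up the slope.
Equilibrium along the incline: F + μ_s N = mg sin 34°, so F = 115.082 − 81.896 = 33.186 N.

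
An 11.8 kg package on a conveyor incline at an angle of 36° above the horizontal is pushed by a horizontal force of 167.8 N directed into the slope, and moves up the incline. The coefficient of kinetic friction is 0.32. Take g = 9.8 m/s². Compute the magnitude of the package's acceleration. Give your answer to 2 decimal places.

The horizontal push has components F cos 36° = 167.8 × 0.8090 = 135.750 N up the incline and F sin 36° = 167.8 × 0.5878 = 98.633 N pressing into the surface.
The normal force is therefore N = mg cos 36° + F sin 36° = 93.553 + 98.633 = 192.186 N, and kinetic friction down the slope is μN = 0.32 × 192.186 = 61.500 N.
Along the incline: F cos 36° − mg sin 36° − μN = ma, so 135.750 − 67.973 − 61.500 = 11.8 a, giving a = 0.5319 m/s².

0.53 m/s²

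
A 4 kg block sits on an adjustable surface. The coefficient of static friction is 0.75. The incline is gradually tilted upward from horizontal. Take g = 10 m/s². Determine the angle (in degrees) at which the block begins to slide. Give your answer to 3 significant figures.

At the threshold of sliding, static friction is at its maximum μ_s N and exactly balances the weight component along the incline: mg sin θ = μ_s mg cos θ.
Hence tan θ = μ_s = 0.75, so θ = arctan(0.75) = 36.8699°.

36.9°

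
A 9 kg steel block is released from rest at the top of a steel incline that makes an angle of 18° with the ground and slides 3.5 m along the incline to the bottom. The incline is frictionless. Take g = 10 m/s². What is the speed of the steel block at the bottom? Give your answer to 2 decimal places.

The weight component along the incline is mg sin 18° = 27.812 N and the normal force is N = mg cos 18° = 85.595 N.
With no friction, a = g sin 18° = 3.0902 m/s².
Starting from rest over a distance of 3.5 m, v² = 2aL = 2 × 3.0902 × 3.5 = 21.6314, so v = 4.6510 m/s.

4.65 m/s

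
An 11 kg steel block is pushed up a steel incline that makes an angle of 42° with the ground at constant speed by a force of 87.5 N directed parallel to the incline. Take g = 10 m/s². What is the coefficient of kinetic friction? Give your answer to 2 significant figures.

At constant speed ΣF = 0 along the incline. The applied 87.5 N acts up the slope; the weight component mg sin 42° = 73.604 N and kinetic friction μN both act down the slope.
So 87.5 = 73.604 + μ × 81.746, giving μ = (87.5 − 73.604) / 81.746 = 0.1700.

0.17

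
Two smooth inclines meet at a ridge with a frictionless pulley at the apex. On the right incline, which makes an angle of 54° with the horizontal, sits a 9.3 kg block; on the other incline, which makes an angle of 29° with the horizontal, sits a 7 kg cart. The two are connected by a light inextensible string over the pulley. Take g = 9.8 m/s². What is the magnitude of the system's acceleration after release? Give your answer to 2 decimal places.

Resolve each weight along its own incline: the 9.3 kg mass has component 9.3 × 9.8 × sin 54° = 73.734 N down its slope, and the 7 kg mass has 7 × 9.8 × sin 29° = 33.258 N down its slope.
The 9.3 kg side's 73.734 N exceeds the other side's 33.258 N, so that mass slides down and the 7 kg mass slides up. Taking that direction as positive, Newton's second law for the whole system gives 73.734 − 33.258 = (9.3 + 7) a, so a = 40.476 / 16.3 = 2.4832 m/s².

2.48 m/s²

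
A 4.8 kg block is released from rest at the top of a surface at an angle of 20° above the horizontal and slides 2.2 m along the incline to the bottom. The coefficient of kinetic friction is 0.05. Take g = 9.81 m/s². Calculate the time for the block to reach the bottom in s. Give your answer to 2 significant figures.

1.2 s

The weight component along the incline is mg sin 20° = 16.105 N and the normal force is N = mg cos 20° = 44.248 N.
Friction up the slope is f = μN = 0.05 × 44.248 = 2.212 N, so the net downslope force is 16.105 − 2.212 = 13.893 N and a = 13.893 / 4.8 = 2.8944 m/s².
Starting from rest, L = ½at², so t = √(2L/a) = √(2 × 2.2 / 2.8944) = 1.2330 s.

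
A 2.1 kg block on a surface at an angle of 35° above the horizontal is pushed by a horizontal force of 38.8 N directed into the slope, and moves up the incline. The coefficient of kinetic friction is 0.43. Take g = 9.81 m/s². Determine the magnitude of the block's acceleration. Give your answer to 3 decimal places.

1.496 m/s²

The horizontal push has components F cos 35° = 38.8 × 0.8192 = 31.785 N up the incline and F sin 35° = 38.8 × 0.5736 = 22.256 N pressing into the surface.
The normal force is therefore N = mg cos 35° + F sin 35° = 16.876 + 22.256 = 39.132 N, and kinetic friction down the slope is μN = 0.43 × 39.132 = 16.827 N.
Along the incline: F cos 35° − mg sin 35° − μN = ma, so 31.785 − 11.817 − 16.827 = 2.1 a, giving a = 1.4957 m/s².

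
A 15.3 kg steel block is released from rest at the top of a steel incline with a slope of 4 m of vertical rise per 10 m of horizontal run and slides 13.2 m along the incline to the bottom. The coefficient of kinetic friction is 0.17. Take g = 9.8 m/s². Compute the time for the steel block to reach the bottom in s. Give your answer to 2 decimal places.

The weight component along the incline is mg sin 21.80° = 55.686 N and the normal force is N = mg cos 21.80° = 139.216 N.
Friction up the slope is f = μN = 0.17 × 139.216 = 23.667 N, so the net downslope force is 55.686 − 23.667 = 32.019 N and a = 32.019 / 15.3 = 2.0927 m/s².
Starting from rest, L = ½at², so t = √(2L/a) = √(2 × 13.2 / 2.0927) = 3.5518 s.

3.55 s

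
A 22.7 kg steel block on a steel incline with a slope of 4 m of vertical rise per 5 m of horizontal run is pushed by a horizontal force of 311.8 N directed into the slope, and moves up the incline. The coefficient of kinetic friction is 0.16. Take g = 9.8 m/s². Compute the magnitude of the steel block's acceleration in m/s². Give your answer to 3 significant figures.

2.01 m/s²

The horizontal push has components F cos 38.66° = 311.8 × 0.7809 = 243.485 N up the incline and F sin 38.66° = 311.8 × 0.6247 = 194.781 N pressing into the surface.
The normal force is therefore N = mg cos 38.66° + F sin 38.66° = 173.719 + 194.781 = 368.500 N, and kinetic friction down the slope is μN = 0.16 × 368.500 = 58.960 N.
Along the incline: F cos 38.66° − mg sin 38.66° − μN = ma, so 243.485 − 138.971 − 58.960 = 22.7 a, giving a = 2.0068 m/s².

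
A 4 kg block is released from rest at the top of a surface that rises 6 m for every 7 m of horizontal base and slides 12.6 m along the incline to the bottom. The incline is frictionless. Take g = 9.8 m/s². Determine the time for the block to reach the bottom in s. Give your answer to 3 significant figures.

The weight component along the incline is mg sin 40.60° = 25.511 N and the normal force is N = mg cos 40.60° = 29.763 N.
With no friction, a = g sin 40.60° = 6.3778 m/s².
Starting from rest, L = ½at², so t = √(2L/a) = √(2 × 12.6 / 6.3778) = 1.9878 s.

1.99 s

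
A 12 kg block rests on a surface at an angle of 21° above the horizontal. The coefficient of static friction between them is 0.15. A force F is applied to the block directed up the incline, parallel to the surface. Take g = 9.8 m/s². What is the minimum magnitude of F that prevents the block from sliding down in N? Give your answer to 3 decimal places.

The normal force is N = mg cos 21° = 109.789 N. With F at its minimum the block is on the verge of sliding down, so static friction is at its maximum μ_s N = 0.15 × 109.789 = 16.468 N and acts up the slope.
Equilibrium along the incline: F + μ_s N = mg sin 21°, so F = 42.144 − 16.468 = 25.676 N.

25.676 N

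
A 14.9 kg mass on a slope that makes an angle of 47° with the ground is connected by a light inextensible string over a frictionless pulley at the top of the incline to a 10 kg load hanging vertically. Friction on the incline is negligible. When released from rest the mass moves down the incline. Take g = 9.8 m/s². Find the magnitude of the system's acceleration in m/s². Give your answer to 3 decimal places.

For the mass on the incline: the weight component along the slope is m₁g sin 47° = 14.9 × 9.8 × 0.7314 = 106.799 N and the normal force is N = m₁g cos 47° = 99.585 N.
Newton's second law for the mass (down-slope positive): 106.799 − T = 14.9 a. For the hanging load (upward positive): T − 10 × 9.8 = 10 a.
Adding the two equations eliminates T: 8.799 = 24.9 a, so a = 0.3534 m/s².

0.353 m/s²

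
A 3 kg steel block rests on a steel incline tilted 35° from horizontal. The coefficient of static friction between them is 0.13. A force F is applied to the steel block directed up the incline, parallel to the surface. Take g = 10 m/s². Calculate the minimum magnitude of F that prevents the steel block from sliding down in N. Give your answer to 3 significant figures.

14.0 N

The normal force is N = mg cos 35° = 24.575 N. With F at its minimum the steel block is on the verge of sliding down, so static friction is at its maximum μ_s N = 0.13 × 24.575 = 3.195 N and acts up the slope.
Equilibrium along the incline: F + μ_s N = mg sin 35°, so F = 17.207 − 3.195 = 14.012 N.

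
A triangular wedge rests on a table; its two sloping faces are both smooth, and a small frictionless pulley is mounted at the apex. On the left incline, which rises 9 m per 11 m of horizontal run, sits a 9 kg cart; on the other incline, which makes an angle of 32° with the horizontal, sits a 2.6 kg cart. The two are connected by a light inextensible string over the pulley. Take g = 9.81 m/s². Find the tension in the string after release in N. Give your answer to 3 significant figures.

23.0 N

Resolve each weight along its own incline: the 9 kg mass has component 9 × 9.81 × sin 39.29° = 55.909 N down its slope, and the 2.6 kg mass has 2.6 × 9.81 × sin 32° = 13.516 N down its slope.
The 9 kg side's 55.909 N exceeds the other side's 13.516 N, so that mass slides down and the 2.6 kg mass slides up. Taking that direction as positive, Newton's second law for the whole system gives 55.909 − 13.516 = (9 + 2.6) a, so a = 42.393 / 11.6 = 3.6546 m/s².
For the 2.6 kg mass (up-slope positive): T − 13.516 = 2.6 × 3.6546, so T = 23.018 N.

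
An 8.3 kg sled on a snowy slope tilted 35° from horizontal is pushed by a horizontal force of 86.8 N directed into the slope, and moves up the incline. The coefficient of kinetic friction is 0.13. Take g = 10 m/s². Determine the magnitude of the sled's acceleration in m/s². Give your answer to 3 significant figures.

0.986 m/s²

The horizontal push has components F cos 35° = 86.8 × 0.8192 = 71.107 N up the incline and F sin 35° = 86.8 × 0.5736 = 49.788 N pressing into the surface.
The normal force is therefore N = mg cos 35° + F sin 35° = 67.994 + 49.788 = 117.782 N, and kinetic friction down the slope is μN = 0.13 × 117.782 = 15.312 N.
Along the incline: F cos 35° − mg sin 35° − μN = ma, so 71.107 − 47.609 − 15.312 = 8.3 a, giving a = 0.9863 m/s².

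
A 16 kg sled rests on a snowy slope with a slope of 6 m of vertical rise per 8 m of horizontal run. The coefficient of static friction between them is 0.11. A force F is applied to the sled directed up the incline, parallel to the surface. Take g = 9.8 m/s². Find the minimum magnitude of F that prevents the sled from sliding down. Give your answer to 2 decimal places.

The normal force is N = mg cos 36.87° = 125.440 N. With F at its minimum the sled is on the verge of sliding down, so static friction is at its maximum μ_s N = 0.11 × 125.440 = 13.798 N and acts up the slope.
Equilibrium along the incline: F + μ_s N = mg sin 36.87°, so F = 94.080 − 13.798 = 80.282 N.

80.28 N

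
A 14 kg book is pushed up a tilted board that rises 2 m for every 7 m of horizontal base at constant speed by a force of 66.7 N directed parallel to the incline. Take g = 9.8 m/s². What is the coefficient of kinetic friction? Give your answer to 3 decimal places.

0.220

At constant speed ΣF = 0 along the incline. The applied 66.7 N acts up the slope; the weight component mg sin 15.95° = 37.692 N and kinetic friction μN both act down the slope.
So 66.7 = 37.692 + μ × 131.921, giving μ = (66.7 − 37.692) / 131.921 = 0.2199.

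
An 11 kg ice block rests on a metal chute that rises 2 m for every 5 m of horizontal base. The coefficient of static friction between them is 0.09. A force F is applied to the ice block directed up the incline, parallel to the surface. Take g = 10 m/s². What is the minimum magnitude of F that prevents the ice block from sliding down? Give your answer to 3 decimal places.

31.661 N

The normal force is N = mg cos 21.80° = 102.132 N. With F at its minimum the ice block is on the verge of sliding down, so static friction is at its maximum μ_s N = 0.09 × 102.132 = 9.192 N and acts up the slope.
Equilibrium along the incline: F + μ_s N = mg sin 21.80°, so F = 40.853 − 9.192 = 31.661 N.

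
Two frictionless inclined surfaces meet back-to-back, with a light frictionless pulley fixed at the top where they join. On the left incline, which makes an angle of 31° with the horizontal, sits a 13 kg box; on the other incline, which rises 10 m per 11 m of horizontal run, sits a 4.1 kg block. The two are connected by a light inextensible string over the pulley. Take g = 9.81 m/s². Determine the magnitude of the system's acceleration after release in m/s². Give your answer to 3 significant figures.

Resolve each weight along its own incline: the 13 kg mass has component 13 × 9.81 × sin 31° = 65.683 N down its slope, and the 4.1 kg mass has 4.1 × 9.81 × sin 42.27° = 27.056 N down its slope.
The 13 kg side's 65.683 N exceeds the other side's 27.056 N, so that mass slides down and the 4.1 kg mass slides up. Taking that direction as positive, Newton's second law for the whole system gives 65.683 − 27.056 = (13 + 4.1) a, so a = 38.627 / 17.1 = 2.2589 m/s².

2.26 m/s²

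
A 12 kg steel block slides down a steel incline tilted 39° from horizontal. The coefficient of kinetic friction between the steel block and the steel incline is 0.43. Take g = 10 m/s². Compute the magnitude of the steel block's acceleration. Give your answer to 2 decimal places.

Resolving the weight along the incline: the component pulling the steel block down the slope is mg sin 39° = 12 × 10 × 0.6293 = 75.516 N, and the normal force is N = mg cos 39° = 12 × 10 × 0.7771 = 93.252 N.
Kinetic friction acts up the slope with magnitude f = μN = 0.43 × 93.252 = 40.098 N.
Net force along the incline is 75.516 − 40.098 = 35.418 N, so a = 35.418 / 12 = 2.9515 m/s².

2.95 m/s²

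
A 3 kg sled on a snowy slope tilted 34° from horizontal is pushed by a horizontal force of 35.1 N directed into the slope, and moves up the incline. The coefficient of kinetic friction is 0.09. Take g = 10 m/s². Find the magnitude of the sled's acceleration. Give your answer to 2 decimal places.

2.77 m/s²

The horizontal push has components F cos 34° = 35.1 × 0.8290 = 29.098 N up the incline and F sin 34° = 35.1 × 0.5592 = 19.628 N pressing into the surface.
The normal force is therefore N = mg cos 34° + F sin 34° = 24.870 + 19.628 = 44.498 N, and kinetic friction down the slope is μN = 0.09 × 44.498 = 4.005 N.
Along the incline: F cos 34° − mg sin 34° − μN = ma, so 29.098 − 16.776 − 4.005 = 3 a, giving a = 2.7723 m/s².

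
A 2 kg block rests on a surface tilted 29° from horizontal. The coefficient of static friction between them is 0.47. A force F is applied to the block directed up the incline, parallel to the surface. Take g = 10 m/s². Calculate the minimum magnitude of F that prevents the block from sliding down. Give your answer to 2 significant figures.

1.5 N

The normal force is N = mg cos 29° = 17.492 N. With F at its minimum the block is on the verge of sliding down, so static friction is at its maximum μ_s N = 0.47 × 17.492 = 8.221 N and acts up the slope.
Equilibrium along the incline: F + μ_s N = mg sin 29°, so F = 9.696 − 8.221 = 1.475 N.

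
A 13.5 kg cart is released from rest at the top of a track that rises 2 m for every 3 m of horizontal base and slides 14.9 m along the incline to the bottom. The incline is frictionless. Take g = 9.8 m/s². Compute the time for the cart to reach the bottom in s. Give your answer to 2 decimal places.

The weight component along the incline is mg sin 33.69° = 73.387 N and the normal force is N = mg cos 33.69° = 110.080 N.
With no friction, a = g sin 33.69° = 5.4361 m/s².
Starting from rest, L = ½at², so t = √(2L/a) = √(2 × 14.9 / 5.4361) = 2.3413 s.

2.34 s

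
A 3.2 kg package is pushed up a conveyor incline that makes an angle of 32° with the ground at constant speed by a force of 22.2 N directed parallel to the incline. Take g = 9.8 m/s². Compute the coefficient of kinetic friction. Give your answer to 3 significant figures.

At constant speed ΣF = 0 along the incline. The applied 22.2 N acts up the slope; the weight component mg sin 32° = 16.618 N and kinetic friction μN both act down the slope.
So 22.2 = 16.618 + μ × 26.595, giving μ = (22.2 − 16.618) / 26.595 = 0.2099.

0.210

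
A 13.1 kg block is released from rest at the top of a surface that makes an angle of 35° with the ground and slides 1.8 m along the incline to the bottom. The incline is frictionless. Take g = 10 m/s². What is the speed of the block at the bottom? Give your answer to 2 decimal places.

The weight component along the incline is mg sin 35° = 75.139 N and the normal force is N = mg cos 35° = 107.309 N.
With no friction, a = g sin 35° = 5.7358 m/s².
Starting from rest over a distance of 1.8 m, v² = 2aL = 2 × 5.7358 × 1.8 = 20.6489, so v = 4.5441 m/s.

4.54 m/s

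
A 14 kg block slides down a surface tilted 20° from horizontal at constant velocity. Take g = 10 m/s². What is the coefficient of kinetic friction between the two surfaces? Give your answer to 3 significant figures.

0.364

At constant velocity the net force along the incline is zero: mg sin 20° = μ mg cos 20°.
So μ = tan 20° = 0.3420 / 0.9397 = 0.3639.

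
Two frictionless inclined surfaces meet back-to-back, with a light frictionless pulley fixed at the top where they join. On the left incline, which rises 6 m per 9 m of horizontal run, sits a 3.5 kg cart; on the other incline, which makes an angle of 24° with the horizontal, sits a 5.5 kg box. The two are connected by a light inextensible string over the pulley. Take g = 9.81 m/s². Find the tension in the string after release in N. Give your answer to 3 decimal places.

Resolve each weight along its own incline: the 3.5 kg mass has component 3.5 × 9.81 × sin 33.69° = 19.046 N down its slope, and the 5.5 kg mass has 5.5 × 9.81 × sin 24° = 21.945 N down its slope.
The 5.5 kg side's 21.945 N exceeds the other side's 19.046 N, so that mass slides down and the 3.5 kg mass slides up. Taking that direction as positive, Newton's second law for the whole system gives 21.945 − 19.046 = (3.5 + 5.5) a, so a = 2.899 / 9 = 0.3221 m/s².
For the 3.5 kg mass (up-slope positive): T − 19.046 = 3.5 × 0.3221, so T = 20.173 N.

20.173 N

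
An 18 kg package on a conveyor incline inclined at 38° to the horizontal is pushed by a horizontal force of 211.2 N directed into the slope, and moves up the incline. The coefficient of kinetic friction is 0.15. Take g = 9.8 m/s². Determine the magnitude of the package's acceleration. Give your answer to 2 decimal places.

0.97 m/s²

The horizontal push has components F cos 38° = 211.2 × 0.7880 = 166.426 N up the incline and F sin 38° = 211.2 × 0.6157 = 130.036 N pressing into the surface.
The normal force is therefore N = mg cos 38° + F sin 38° = 139.003 + 130.036 = 269.039 N, and kinetic friction down the slope is μN = 0.15 × 269.039 = 40.356 N.
Along the incline: F cos 38° − mg sin 38° − μN = ma, so 166.426 − 108.609 − 40.356 = 18 a, giving a = 0.9701 m/s².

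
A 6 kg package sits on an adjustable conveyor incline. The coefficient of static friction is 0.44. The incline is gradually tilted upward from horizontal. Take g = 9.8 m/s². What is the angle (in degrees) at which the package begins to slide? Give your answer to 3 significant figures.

23.7°

At the threshold of sliding, static friction is at its maximum μ_s N and exactly balances the weight component along the incline: mg sin θ = μ_s mg cos θ.
Hence tan θ = μ_s = 0.44, so θ = arctan(0.44) = 23.7495°.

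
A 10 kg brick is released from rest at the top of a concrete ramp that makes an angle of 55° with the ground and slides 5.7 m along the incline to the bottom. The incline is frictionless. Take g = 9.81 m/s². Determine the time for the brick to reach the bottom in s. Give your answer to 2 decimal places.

The weight component along the incline is mg sin 55° = 80.359 N and the normal force is N = mg cos 55° = 56.268 N.
With no friction, a = g sin 55° = 8.0359 m/s².
Starting from rest, L = ½at², so t = √(2L/a) = √(2 × 5.7 / 8.0359) = 1.1911 s.

1.19 s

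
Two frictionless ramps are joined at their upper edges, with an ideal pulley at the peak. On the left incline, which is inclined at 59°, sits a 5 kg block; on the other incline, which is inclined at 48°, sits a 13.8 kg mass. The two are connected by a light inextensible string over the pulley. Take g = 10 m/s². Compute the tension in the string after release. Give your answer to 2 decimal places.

Resolve each weight along its own incline: the 5 kg mass has component 5 × 10 × sin 59° = 42.858 N down its slope, and the 13.8 kg mass has 13.8 × 10 × sin 48° = 102.554 N down its slope.
The 13.8 kg side's 102.554 N exceeds the other side's 42.858 N, so that mass slides down and the 5 kg mass slides up. Taking that direction as positive, Newton's second law for the whole system gives 102.554 − 42.858 = (5 + 13.8) a, so a = 59.696 / 18.8 = 3.1753 m/s².
For the 5 kg mass (up-slope positive): T − 42.858 = 5 × 3.1753, so T = 58.734 N.

58.73 N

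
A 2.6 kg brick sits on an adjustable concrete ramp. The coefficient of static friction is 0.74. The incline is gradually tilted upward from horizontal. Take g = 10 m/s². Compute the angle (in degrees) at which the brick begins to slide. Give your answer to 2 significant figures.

At the threshold of sliding, static friction is at its maximum μ_s N and exactly balances the weight component along the incline: mg sin θ = μ_s mg cos θ.
Hence tan θ = μ_s = 0.74, so θ = arctan(0.74) = 36.5014°.

37°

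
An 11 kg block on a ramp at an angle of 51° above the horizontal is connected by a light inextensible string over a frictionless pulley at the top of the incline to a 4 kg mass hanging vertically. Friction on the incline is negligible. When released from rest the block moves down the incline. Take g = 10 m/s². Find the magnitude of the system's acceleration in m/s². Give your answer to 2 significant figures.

3.0 m/s²

For the block on the incline: the weight component along the slope is m₁g sin 51° = 11 × 10 × 0.7771 = 85.481 N and the normal force is N = m₁g cos 51° = 69.225 N.
Newton's second law for the block (down-slope positive): 85.481 − T = 11 a. For the hanging mass (upward positive): T − 4 × 10 = 4 a.
Adding the two equations eliminates T: 45.481 = 15 a, so a = 3.0321 m/s².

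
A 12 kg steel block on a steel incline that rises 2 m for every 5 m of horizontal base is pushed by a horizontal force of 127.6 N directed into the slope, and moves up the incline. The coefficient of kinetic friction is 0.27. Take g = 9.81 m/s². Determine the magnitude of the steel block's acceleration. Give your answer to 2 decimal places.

The horizontal push has components F cos 21.80° = 127.6 × 0.9285 = 118.477 N up the incline and F sin 21.80° = 127.6 × 0.3714 = 47.391 N pressing into the surface.
The normal force is therefore N = mg cos 21.80° + F sin 21.80° = 109.303 + 47.391 = 156.694 N, and kinetic friction down the slope is μN = 0.27 × 156.694 = 42.307 N.
Along the incline: F cos 21.80° − mg sin 21.80° − μN = ma, so 118.477 − 43.721 − 42.307 = 12 a, giving a = 2.7041 m/s².

2.70 m/s²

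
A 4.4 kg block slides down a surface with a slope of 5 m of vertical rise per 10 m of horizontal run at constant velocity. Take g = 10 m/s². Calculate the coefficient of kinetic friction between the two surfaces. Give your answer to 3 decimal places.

0.500

At constant velocity the net force along the incline is zero: mg sin 26.57° = μ mg cos 26.57°.
So μ = tan 26.57° = 0.4472 / 0.8944 = 0.5000.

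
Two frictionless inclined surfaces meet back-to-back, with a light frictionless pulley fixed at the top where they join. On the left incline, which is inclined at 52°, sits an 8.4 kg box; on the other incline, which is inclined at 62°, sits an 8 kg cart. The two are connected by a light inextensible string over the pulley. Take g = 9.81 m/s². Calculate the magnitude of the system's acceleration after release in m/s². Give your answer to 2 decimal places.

Resolve each weight along its own incline: the 8.4 kg mass has component 8.4 × 9.81 × sin 52° = 64.935 N down its slope, and the 8 kg mass has 8 × 9.81 × sin 62° = 69.294 N down its slope.
The 8 kg side's 69.294 N exceeds the other side's 64.935 N, so that mass slides down and the 8.4 kg mass slides up. Taking that direction as positive, Newton's second law for the whole system gives 69.294 − 64.935 = (8.4 + 8) a, so a = 4.359 / 16.4 = 0.2658 m/s².

0.27 m/s²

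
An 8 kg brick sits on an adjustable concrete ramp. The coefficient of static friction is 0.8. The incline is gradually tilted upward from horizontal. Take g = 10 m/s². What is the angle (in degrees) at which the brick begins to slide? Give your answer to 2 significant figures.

At the threshold of sliding, static friction is at its maximum μ_s N and exactly balances the weight component along the incline: mg sin θ = μ_s mg cos θ.
Hence tan θ = μ_s = 0.8, so θ = arctan(0.8) = 38.6598°.

39°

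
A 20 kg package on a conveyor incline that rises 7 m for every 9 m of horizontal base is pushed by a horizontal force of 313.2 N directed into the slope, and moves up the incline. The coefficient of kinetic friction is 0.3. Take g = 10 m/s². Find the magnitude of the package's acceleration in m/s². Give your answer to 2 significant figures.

0.97 m/s²

The horizontal push has components F cos 37.87° = 313.2 × 0.7894 = 247.240 N up the incline and F sin 37.87° = 313.2 × 0.6139 = 192.273 N pressing into the surface.
The normal force is therefore N = mg cos 37.87° + F sin 37.87° = 157.880 + 192.273 = 350.153 N, and kinetic friction down the slope is μN = 0.3 × 350.153 = 105.046 N.
Along the incline: F cos 37.87° − mg sin 37.87° − μN = ma, so 247.240 − 122.780 − 105.046 = 20 a, giving a = 0.9707 m/s².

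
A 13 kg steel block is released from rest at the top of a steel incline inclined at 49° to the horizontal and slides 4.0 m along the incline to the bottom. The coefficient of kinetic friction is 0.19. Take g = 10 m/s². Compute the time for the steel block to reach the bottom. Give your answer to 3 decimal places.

The weight component along the incline is mg sin 49° = 98.112 N and the normal force is N = mg cos 49° = 85.288 N.
Friction up the slope is f = μN = 0.19 × 85.288 = 16.205 N, so the net downslope force is 98.112 − 16.205 = 81.907 N and a = 81.907 / 13 = 6.3005 m/s².
Starting from rest, L = ½at², so t = √(2L/a) = √(2 × 4.0 / 6.3005) = 1.1268 s.

1.127 s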